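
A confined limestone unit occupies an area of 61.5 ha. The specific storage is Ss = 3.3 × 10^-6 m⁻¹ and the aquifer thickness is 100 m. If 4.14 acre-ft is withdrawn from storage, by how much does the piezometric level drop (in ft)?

S = Ss × b = 3.3 × 10^-6 m⁻¹ × 100 m = 3.3 × 10^-4
A = 61.5 ha = 6.15 × 10^5 m²
ΔV = 4.14 acre-ft = 5107 m³
Δh = ΔV / (S × A) = 5107 m³ / (3.3 × 10^-4 × 6.15 × 10^5 m²) = 25.16 m
Δh = 25.16 m = 82.55 ft

Δh ≈ 82.6 ft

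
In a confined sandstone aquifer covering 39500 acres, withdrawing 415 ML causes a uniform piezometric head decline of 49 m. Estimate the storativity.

S ≈ 5.3 × 10^-5

A = 39500 acres = 1.599 × 10^8 m²
ΔV = 415 ML = 4.15 × 10^5 m³
S = ΔV / (A × Δh) = 4.15 × 10^5 m³ / (1.599 × 10^8 m² × 49 m) = 5.298 × 10^-5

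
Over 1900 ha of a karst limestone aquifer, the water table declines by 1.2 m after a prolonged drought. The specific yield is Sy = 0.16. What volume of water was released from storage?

ΔV ≈ 3.65 × 10^6 m³

A = 1900 ha = 1.9 × 10^7 m²
ΔV = Sy × A × Δh = 0.16 × 1.9 × 10^7 m² × 1.2 m = 3.648 × 10^6 m³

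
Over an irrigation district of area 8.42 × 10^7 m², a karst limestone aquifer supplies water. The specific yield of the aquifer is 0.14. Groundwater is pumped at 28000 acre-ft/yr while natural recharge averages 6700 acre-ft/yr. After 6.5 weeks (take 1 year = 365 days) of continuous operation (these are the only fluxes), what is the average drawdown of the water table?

Net abstraction = 28000 − 6700 = 21300 acre-ft/yr
Q_net = 21300 acre-ft/yr = 71980 m³/d
t = 6.5 weeks = 45.5 d
ΔV = Q × t = 71980 m³/d × 45.5 d = 3.275 × 10^6 m³
Δh = ΔV / (Sy × A) = 3.275 × 10^6 / (0.14 × 8.42 × 10^7) = 0.2778 m

Δh ≈ 0.278 m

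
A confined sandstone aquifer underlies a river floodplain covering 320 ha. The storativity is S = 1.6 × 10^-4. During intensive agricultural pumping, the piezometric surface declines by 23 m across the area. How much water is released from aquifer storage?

ΔV ≈ 11800 m³

A = 320 ha = 3.2 × 10^6 m²
ΔV = S × A × Δh = 1.6 × 10^-4 × 3.2 × 10^6 m² × 23 m = 11780 m³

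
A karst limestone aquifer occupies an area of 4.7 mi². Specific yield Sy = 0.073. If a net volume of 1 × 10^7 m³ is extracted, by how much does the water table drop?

A = 4.7 mi² = 1.217 × 10^7 m²
Δh = ΔV / (Sy × A) = 1 × 10^7 m³ / (0.073 × 1.217 × 10^7 m²) = 11.25 m

Δh ≈ 11.3 m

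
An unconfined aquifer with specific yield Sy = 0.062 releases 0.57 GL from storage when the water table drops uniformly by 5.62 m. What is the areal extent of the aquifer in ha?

ΔV = 0.57 GL = 5.7 × 10^5 m³
A = ΔV / (Sy × Δh) = 5.7 × 10^5 / (0.062 × 5.62) = 1.636 × 10^6 m²
A = 1.636 × 10^6 m² = 163.6 ha

A ≈ 164 ha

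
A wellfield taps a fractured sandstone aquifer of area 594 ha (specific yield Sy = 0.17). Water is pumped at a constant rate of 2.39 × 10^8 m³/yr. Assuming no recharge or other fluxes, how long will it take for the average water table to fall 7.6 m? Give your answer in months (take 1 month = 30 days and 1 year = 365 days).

t ≈ 0.391 months

A = 594 ha = 5.94 × 10^6 m²
ΔV = Sy × A × Δh = 0.17 × 5.94 × 10^6 × 7.6 = 7.674 × 10^6 m³
Q = 2.39 × 10^8 m³/yr = 6.548 × 10^5 m³/d
t = ΔV / Q = 7.674 × 10^6 m³ / 6.548 × 10^5 m³/d = 11.72 d
t = 11.72 d ≈ 0.3907 months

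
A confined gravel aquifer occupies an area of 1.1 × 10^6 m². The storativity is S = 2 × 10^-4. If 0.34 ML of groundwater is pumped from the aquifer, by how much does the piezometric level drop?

ΔV = 0.34 ML = 340 m³
Δh = ΔV / (S × A) = 340 m³ / (2 × 10^-4 × 1.1 × 10^6 m²) = 1.545 m

Δh ≈ 1.55 m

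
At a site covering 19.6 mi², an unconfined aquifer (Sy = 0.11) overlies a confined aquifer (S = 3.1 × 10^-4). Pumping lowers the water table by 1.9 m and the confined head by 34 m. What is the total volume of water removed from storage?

A = 19.6 mi² = 5.076 × 10^7 m²
Unconfined: ΔV_u = Sy × A × Δh_u = 0.11 × 5.076 × 10^7 × 1.9 = 1.061 × 10^7 m³
Confined: ΔV_c = S × A × Δh_c = 3.1 × 10^-4 × 5.076 × 10^7 × 34 = 5.351 × 10^5 m³
Total ΔV = 1.061 × 10^7 + 5.351 × 10^5 = 1.114 × 10^7 m³

ΔV ≈ 1.11 × 10^7 m³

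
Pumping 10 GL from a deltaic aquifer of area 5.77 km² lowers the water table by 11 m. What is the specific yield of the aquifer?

A = 5.77 km² = 5.77 × 10^6 m²
ΔV = 10 GL = 1 × 10^7 m³
Sy = ΔV / (A × Δh) = 1 × 10^7 m³ / (5.77 × 10^6 m² × 11 m) = 0.1576

Sy ≈ 0.16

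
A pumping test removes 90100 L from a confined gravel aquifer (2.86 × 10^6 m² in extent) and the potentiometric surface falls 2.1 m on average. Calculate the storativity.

ΔV = 90100 L = 90.1 m³
S = ΔV / (A × Δh) = 90.1 m³ / (2.86 × 10^6 m² × 2.1 m) = 1.5 × 10^-5

S ≈ 1.5 × 10^-5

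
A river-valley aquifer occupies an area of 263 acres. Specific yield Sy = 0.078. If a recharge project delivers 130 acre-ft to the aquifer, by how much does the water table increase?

A = 263 acres = 1.064 × 10^6 m²
ΔV = 130 acre-ft = 1.604 × 10^5 m³
Δh = ΔV / (Sy × A) = 1.604 × 10^5 m³ / (0.078 × 1.064 × 10^6 m²) = 1.932 m

Δh ≈ 1.93 m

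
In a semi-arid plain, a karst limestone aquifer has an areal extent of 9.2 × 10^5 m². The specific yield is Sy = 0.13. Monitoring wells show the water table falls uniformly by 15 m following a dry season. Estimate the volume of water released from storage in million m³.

ΔV ≈ 1.79 million m³

ΔV = Sy × A × Δh = 0.13 × 9.2 × 10^5 m² × 15 m = 1.794 × 10^6 m³
ΔV = 1.794 × 10^6 m³ = 1.794 million m³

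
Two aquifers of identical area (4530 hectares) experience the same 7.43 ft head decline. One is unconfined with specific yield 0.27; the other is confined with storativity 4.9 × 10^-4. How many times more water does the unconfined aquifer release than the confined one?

A = 4530 hectares = 4.53 × 10^7 m²
Δh = 7.43 ft = 2.265 m
Unconfined: ΔV_u = Sy × A × Δh = 0.27 × 4.53 × 10^7 × 2.265 = 2.77 × 10^7 m³
Confined: ΔV_c = S × A × Δh = 4.9 × 10^-4 × 4.53 × 10^7 × 2.265 = 50270 m³
Ratio = ΔV_u / ΔV_c = Sy / S = 0.27 / 4.9 × 10^-4 = 551

ΔV_u / ΔV_c ≈ 551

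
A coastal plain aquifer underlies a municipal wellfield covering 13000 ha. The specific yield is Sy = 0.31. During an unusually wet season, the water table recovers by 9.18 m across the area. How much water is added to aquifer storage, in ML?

A = 13000 ha = 1.3 × 10^8 m²
ΔV = Sy × A × Δh = 0.31 × 1.3 × 10^8 m² × 9.18 m = 3.7 × 10^8 m³
ΔV = 3.7 × 10^8 m³ = 3.7 × 10^5 ML

ΔV ≈ 3.7 × 10^5 ML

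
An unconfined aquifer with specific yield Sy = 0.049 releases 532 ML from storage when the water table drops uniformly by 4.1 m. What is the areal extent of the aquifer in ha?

A ≈ 265 ha

ΔV = 532 ML = 5.32 × 10^5 m³
A = ΔV / (Sy × Δh) = 5.32 × 10^5 / (0.049 × 4.1) = 2.648 × 10^6 m²
A = 2.648 × 10^6 m² = 264.8 ha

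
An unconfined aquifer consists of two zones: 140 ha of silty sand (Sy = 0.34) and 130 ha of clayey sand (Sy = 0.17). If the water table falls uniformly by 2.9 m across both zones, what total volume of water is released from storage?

A₁ = 140 ha = 1.4 × 10^6 m²; A₂ = 130 ha = 1.3 × 10^6 m²
ΔV₁ = 0.34 × 1.4 × 10^6 × 2.9 = 1.38 × 10^6 m³
ΔV₂ = 0.17 × 1.3 × 10^6 × 2.9 = 6.409 × 10^5 m³
ΔV = ΔV₁ + ΔV₂ = 2.021 × 10^6 m³

ΔV ≈ 2.02 × 10^6 m³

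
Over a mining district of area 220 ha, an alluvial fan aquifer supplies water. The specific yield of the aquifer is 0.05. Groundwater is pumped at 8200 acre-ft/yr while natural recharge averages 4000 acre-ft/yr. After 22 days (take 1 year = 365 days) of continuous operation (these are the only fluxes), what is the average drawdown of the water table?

Δh ≈ 2.84 m

A = 220 ha = 2.2 × 10^6 m²
Net abstraction = 8200 − 4000 = 4200 acre-ft/yr
Q_net = 4200 acre-ft/yr = 14190 m³/d
ΔV = Q × t = 14190 m³/d × 22 d = 3.123 × 10^5 m³
Δh = ΔV / (Sy × A) = 3.123 × 10^5 / (0.05 × 2.2 × 10^6) = 2.839 m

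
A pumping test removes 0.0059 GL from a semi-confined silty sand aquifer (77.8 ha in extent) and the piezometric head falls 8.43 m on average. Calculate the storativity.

S ≈ 9 × 10^-4

A = 77.8 ha = 7.78 × 10^5 m²
ΔV = 0.0059 GL = 5900 m³
S = ΔV / (A × Δh) = 5900 m³ / (7.78 × 10^5 m² × 8.43 m) = 8.996 × 10^-4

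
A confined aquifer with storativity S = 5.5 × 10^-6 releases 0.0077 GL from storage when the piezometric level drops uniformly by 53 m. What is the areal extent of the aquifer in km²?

ΔV = 0.0077 GL = 7700 m³
A = ΔV / (S × Δh) = 7700 / (5.5 × 10^-6 × 53) = 2.642 × 10^7 m²
A = 2.642 × 10^7 m² = 26.42 km²

A ≈ 26.4 km²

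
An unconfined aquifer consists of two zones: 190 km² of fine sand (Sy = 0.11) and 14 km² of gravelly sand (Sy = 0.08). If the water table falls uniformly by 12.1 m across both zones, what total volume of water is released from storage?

ΔV ≈ 2.66 × 10^8 m³

A₁ = 190 km² = 1.9 × 10^8 m²; A₂ = 14 km² = 1.4 × 10^7 m²
ΔV₁ = 0.11 × 1.9 × 10^8 × 12.1 = 2.529 × 10^8 m³
ΔV₂ = 0.08 × 1.4 × 10^7 × 12.1 = 1.355 × 10^7 m³
ΔV = ΔV₁ + ΔV₂ = 2.664 × 10^8 m³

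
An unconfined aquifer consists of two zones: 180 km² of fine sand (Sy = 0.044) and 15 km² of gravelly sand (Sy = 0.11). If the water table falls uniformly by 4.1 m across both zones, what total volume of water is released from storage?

A₁ = 180 km² = 1.8 × 10^8 m²; A₂ = 15 km² = 1.5 × 10^7 m²
ΔV₁ = 0.044 × 1.8 × 10^8 × 4.1 = 3.247 × 10^7 m³
ΔV₂ = 0.11 × 1.5 × 10^7 × 4.1 = 6.765 × 10^6 m³
ΔV = ΔV₁ + ΔV₂ = 3.924 × 10^7 m³

ΔV ≈ 3.92 × 10^7 m³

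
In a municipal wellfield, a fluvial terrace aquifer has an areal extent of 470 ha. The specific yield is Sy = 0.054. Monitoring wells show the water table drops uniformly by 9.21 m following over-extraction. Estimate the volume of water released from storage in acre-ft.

ΔV ≈ 1900 acre-ft

A = 470 ha = 4.7 × 10^6 m²
ΔV = Sy × A × Δh = 0.054 × 4.7 × 10^6 m² × 9.21 m = 2.337 × 10^6 m³
ΔV = 2.337 × 10^6 m³ = 1895 acre-ft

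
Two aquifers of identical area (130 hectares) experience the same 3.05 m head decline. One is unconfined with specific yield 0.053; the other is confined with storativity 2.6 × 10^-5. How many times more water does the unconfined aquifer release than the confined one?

ΔV_u / ΔV_c ≈ 2040

A = 130 hectares = 1.3 × 10^6 m²
Unconfined: ΔV_u = Sy × A × Δh = 0.053 × 1.3 × 10^6 × 3.05 = 2.101 × 10^5 m³
Confined: ΔV_c = S × A × Δh = 2.6 × 10^-5 × 1.3 × 10^6 × 3.05 = 103.1 m³
Ratio = ΔV_u / ΔV_c = Sy / S = 0.053 / 2.6 × 10^-5 = 2038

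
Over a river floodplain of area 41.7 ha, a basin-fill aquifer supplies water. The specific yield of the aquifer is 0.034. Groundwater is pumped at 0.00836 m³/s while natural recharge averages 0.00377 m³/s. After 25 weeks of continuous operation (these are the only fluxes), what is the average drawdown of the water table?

Δh ≈ 4.89 m

A = 41.7 ha = 4.17 × 10^5 m²
Net abstraction = 0.00836 − 0.00377 = 0.00459 m³/s
Q_net = 0.00459 m³/s = 396.6 m³/d
t = 25 weeks = 175 d
ΔV = Q × t = 396.6 m³/d × 175 d = 69400 m³
Δh = ΔV / (Sy × A) = 69400 / (0.034 × 4.17 × 10^5) = 4.895 m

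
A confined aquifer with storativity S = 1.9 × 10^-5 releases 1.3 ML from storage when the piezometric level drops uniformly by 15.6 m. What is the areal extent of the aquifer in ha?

ΔV = 1.3 ML = 1300 m³
A = ΔV / (S × Δh) = 1300 / (1.9 × 10^-5 × 15.6) = 4.386 × 10^6 m²
A = 4.386 × 10^6 m² = 438.6 ha

A ≈ 439 ha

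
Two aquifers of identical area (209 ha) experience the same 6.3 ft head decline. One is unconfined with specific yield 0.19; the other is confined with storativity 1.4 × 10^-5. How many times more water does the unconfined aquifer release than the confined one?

A = 209 ha = 2.09 × 10^6 m²
Δh = 6.3 ft = 1.92 m
Unconfined: ΔV_u = Sy × A × Δh = 0.19 × 2.09 × 10^6 × 1.92 = 7.625 × 10^5 m³
Confined: ΔV_c = S × A × Δh = 1.4 × 10^-5 × 2.09 × 10^6 × 1.92 = 56.19 m³
Ratio = ΔV_u / ΔV_c = Sy / S = 0.19 / 1.4 × 10^-5 = 13570

ΔV_u / ΔV_c ≈ 13600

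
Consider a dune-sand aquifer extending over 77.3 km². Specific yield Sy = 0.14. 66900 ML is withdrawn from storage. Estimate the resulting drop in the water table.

Δh ≈ 6.18 m

A = 77.3 km² = 7.73 × 10^7 m²
ΔV = 66900 ML = 6.69 × 10^7 m³
Δh = ΔV / (Sy × A) = 6.69 × 10^7 m³ / (0.14 × 7.73 × 10^7 m²) = 6.182 m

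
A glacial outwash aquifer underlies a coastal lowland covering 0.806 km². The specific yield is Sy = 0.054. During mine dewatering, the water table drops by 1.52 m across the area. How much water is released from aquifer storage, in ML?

ΔV ≈ 66.2 ML

A = 0.806 km² = 8.06 × 10^5 m²
ΔV = Sy × A × Δh = 0.054 × 8.06 × 10^5 m² × 1.52 m = 66160 m³
ΔV = 66160 m³ = 66.16 ML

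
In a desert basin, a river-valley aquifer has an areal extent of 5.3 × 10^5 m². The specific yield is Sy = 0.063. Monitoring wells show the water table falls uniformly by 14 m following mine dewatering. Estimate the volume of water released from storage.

ΔV = Sy × A × Δh = 0.063 × 5.3 × 10^5 m² × 14 m = 4.675 × 10^5 m³

ΔV ≈ 4.67 × 10^5 m³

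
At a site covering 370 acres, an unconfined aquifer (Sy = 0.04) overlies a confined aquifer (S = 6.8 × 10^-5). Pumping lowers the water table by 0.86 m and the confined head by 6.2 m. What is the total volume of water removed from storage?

ΔV ≈ 52100 m³

A = 370 acres = 1.497 × 10^6 m²
Unconfined: ΔV_u = Sy × A × Δh_u = 0.04 × 1.497 × 10^6 × 0.86 = 51510 m³
Confined: ΔV_c = S × A × Δh_c = 6.8 × 10^-5 × 1.497 × 10^6 × 6.2 = 631.3 m³
Total ΔV = 51510 + 631.3 = 52140 m³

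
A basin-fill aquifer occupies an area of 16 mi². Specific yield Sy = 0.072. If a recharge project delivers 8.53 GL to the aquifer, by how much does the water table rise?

A = 16 mi² = 4.144 × 10^7 m²
ΔV = 8.53 GL = 8.53 × 10^6 m³
Δh = ΔV / (Sy × A) = 8.53 × 10^6 m³ / (0.072 × 4.144 × 10^7 m²) = 2.859 m

Δh ≈ 2.86 m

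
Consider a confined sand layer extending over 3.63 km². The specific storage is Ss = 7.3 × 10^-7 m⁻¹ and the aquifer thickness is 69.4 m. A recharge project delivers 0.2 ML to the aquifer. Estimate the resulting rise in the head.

S = Ss × b = 7.3 × 10^-7 m⁻¹ × 69.4 m = 5.066 × 10^-5
A = 3.63 km² = 3.63 × 10^6 m²
ΔV = 0.2 ML = 200 m³
Δh = ΔV / (S × A) = 200 m³ / (5.066 × 10^-5 × 3.63 × 10^6 m²) = 1.088 m

Δh ≈ 1.09 m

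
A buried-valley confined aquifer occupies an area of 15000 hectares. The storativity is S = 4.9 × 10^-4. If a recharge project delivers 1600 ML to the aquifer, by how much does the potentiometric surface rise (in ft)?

A = 15000 hectares = 1.5 × 10^8 m²
ΔV = 1600 ML = 1.6 × 10^6 m³
Δh = ΔV / (S × A) = 1.6 × 10^6 m³ / (4.9 × 10^-4 × 1.5 × 10^8 m²) = 21.77 m
Δh = 21.77 m = 71.42 ft

Δh ≈ 71.4 ft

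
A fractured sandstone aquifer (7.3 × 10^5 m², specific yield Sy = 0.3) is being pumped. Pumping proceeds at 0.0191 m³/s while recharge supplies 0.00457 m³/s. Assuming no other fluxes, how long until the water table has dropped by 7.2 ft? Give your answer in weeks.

t ≈ 54.7 weeks

Δh = 7.2 ft = 2.195 m
ΔV = Sy × A × Δh = 0.3 × 7.3 × 10^5 × 2.195 = 4.806 × 10^5 m³
Net withdrawal = 0.0191 − 0.00457 = 0.01453 m³/s = 1255 m³/d
t = ΔV / Q = 4.806 × 10^5 m³ / 1255 m³/d = 382.8 d
t = 382.8 d ≈ 54.69 weeks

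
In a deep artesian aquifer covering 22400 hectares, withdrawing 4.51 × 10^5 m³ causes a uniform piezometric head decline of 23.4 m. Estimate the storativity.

A = 22400 hectares = 2.24 × 10^8 m²
S = ΔV / (A × Δh) = 4.51 × 10^5 m³ / (2.24 × 10^8 m² × 23.4 m) = 8.604 × 10^-5

S ≈ 8.6 × 10^-5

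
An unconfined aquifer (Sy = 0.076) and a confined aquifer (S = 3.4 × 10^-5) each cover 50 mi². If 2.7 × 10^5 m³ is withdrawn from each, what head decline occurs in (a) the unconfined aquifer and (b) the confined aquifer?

Δh_u ≈ 0.0274 m; Δh_c ≈ 61.3 m

A = 50 mi² = 1.295 × 10^8 m²
Unconfined: Δh_u = ΔV/(Sy·A) = 2.7 × 10^5/(0.076 × 1.295 × 10^8) = 0.02743 m
Confined: Δh_c = ΔV/(S·A) = 2.7 × 10^5/(3.4 × 10^-5 × 1.295 × 10^8) = 61.32 m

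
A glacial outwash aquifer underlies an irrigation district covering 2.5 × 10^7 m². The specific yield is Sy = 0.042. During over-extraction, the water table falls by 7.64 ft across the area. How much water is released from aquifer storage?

ΔV ≈ 2.45 × 10^6 m³

Δh = 7.64 ft = 2.329 m
ΔV = Sy × A × Δh = 0.042 × 2.5 × 10^7 m² × 2.329 m = 2.445 × 10^6 m³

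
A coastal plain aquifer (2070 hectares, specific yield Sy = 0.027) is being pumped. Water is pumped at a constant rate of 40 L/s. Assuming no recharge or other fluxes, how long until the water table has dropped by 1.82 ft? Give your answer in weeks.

t ≈ 12.8 weeks

A = 2070 hectares = 2.07 × 10^7 m²
Δh = 1.82 ft = 0.5547 m
ΔV = Sy × A × Δh = 0.027 × 2.07 × 10^7 × 0.5547 = 3.1 × 10^5 m³
Q = 40 L/s = 3456 m³/d
t = ΔV / Q = 3.1 × 10^5 m³ / 3456 m³/d = 89.71 d
t = 89.71 d ≈ 12.82 weeks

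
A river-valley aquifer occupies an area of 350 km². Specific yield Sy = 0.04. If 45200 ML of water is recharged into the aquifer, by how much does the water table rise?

A = 350 km² = 3.5 × 10^8 m²
ΔV = 45200 ML = 4.52 × 10^7 m³
Δh = ΔV / (Sy × A) = 4.52 × 10^7 m³ / (0.04 × 3.5 × 10^8 m²) = 3.229 m

Δh ≈ 3.23 m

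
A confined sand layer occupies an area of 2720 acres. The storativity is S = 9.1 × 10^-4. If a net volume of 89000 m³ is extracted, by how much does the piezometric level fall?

Δh ≈ 8.89 m

A = 2720 acres = 1.101 × 10^7 m²
Δh = ΔV / (S × A) = 89000 m³ / (9.1 × 10^-4 × 1.101 × 10^7 m²) = 8.885 m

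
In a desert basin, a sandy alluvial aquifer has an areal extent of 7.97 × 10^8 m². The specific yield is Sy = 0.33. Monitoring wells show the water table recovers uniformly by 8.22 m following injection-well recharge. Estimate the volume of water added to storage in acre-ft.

ΔV ≈ 1.75 × 10^6 acre-ft

ΔV = Sy × A × Δh = 0.33 × 7.97 × 10^8 m² × 8.22 m = 2.162 × 10^9 m³
ΔV = 2.162 × 10^9 m³ = 1.753 × 10^6 acre-ft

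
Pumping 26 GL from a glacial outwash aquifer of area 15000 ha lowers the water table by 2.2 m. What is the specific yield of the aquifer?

Sy ≈ 0.079

A = 15000 ha = 1.5 × 10^8 m²
ΔV = 26 GL = 2.6 × 10^7 m³
Sy = ΔV / (A × Δh) = 2.6 × 10^7 m³ / (1.5 × 10^8 m² × 2.2 m) = 0.07879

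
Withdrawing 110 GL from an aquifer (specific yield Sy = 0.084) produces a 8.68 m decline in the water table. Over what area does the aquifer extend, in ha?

A ≈ 15100 ha

ΔV = 110 GL = 1.1 × 10^8 m³
A = ΔV / (Sy × Δh) = 1.1 × 10^8 / (0.084 × 8.68) = 1.509 × 10^8 m²
A = 1.509 × 10^8 m² = 15090 ha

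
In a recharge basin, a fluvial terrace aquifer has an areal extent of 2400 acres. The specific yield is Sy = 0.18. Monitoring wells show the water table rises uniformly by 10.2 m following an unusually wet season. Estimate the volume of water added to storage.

A = 2400 acres = 9.712 × 10^6 m²
ΔV = Sy × A × Δh = 0.18 × 9.712 × 10^6 m² × 10.2 m = 1.783 × 10^7 m³

ΔV ≈ 1.78 × 10^7 m³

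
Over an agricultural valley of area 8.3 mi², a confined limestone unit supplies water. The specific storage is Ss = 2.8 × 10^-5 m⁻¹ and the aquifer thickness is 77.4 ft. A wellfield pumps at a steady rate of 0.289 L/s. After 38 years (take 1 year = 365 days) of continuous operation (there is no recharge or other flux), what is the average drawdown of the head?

Δh ≈ 24.4 m

b = 77.4 ft = 23.59 m
S = Ss × b = 2.8 × 10^-5 m⁻¹ × 23.59 m = 6.606 × 10^-4
A = 8.3 mi² = 2.15 × 10^7 m²
Q = 0.289 L/s = 24.97 m³/d
t = 38 years = 13870 d
ΔV = Q × t = 24.97 m³/d × 13870 d = 3.463 × 10^5 m³
Δh = ΔV / (S × A) = 3.463 × 10^5 / (6.606 × 10^-4 × 2.15 × 10^7) = 24.39 m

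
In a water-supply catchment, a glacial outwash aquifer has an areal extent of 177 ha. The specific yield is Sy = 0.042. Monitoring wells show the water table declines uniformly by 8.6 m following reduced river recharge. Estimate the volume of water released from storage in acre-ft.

ΔV ≈ 518 acre-ft

A = 177 ha = 1.77 × 10^6 m²
ΔV = Sy × A × Δh = 0.042 × 1.77 × 10^6 m² × 8.6 m = 6.393 × 10^5 m³
ΔV = 6.393 × 10^5 m³ = 518.3 acre-ft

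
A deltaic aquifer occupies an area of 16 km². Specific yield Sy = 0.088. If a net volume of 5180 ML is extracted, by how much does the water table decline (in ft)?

A = 16 km² = 1.6 × 10^7 m²
ΔV = 5180 ML = 5.18 × 10^6 m³
Δh = ΔV / (Sy × A) = 5.18 × 10^6 m³ / (0.088 × 1.6 × 10^7 m²) = 3.679 m
Δh = 3.679 m = 12.07 ft

Δh ≈ 12.1 ft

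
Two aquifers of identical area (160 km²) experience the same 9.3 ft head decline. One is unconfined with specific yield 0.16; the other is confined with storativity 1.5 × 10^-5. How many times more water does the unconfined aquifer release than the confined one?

A = 160 km² = 1.6 × 10^8 m²
Δh = 9.3 ft = 2.835 m
Unconfined: ΔV_u = Sy × A × Δh = 0.16 × 1.6 × 10^8 × 2.835 = 7.257 × 10^7 m³
Confined: ΔV_c = S × A × Δh = 1.5 × 10^-5 × 1.6 × 10^8 × 2.835 = 6803 m³
Ratio = ΔV_u / ΔV_c = Sy / S = 0.16 / 1.5 × 10^-5 = 10670

ΔV_u / ΔV_c ≈ 10700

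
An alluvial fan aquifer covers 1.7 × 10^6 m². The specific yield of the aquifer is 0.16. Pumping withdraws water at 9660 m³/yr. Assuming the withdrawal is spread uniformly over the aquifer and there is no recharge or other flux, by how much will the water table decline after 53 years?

Q = 9660 m³/yr = 26.47 m³/d
t = 53 years = 19340 d
ΔV = Q × t = 26.47 m³/d × 19340 d = 5.12 × 10^5 m³
Δh = ΔV / (Sy × A) = 5.12 × 10^5 / (0.16 × 1.7 × 10^6) = 1.882 m

Δh ≈ 1.88 m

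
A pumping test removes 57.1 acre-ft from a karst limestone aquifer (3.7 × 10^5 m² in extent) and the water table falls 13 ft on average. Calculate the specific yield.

Sy ≈ 0.048

Δh = 13 ft = 3.962 m
ΔV = 57.1 acre-ft = 70430 m³
Sy = ΔV / (A × Δh) = 70430 m³ / (3.7 × 10^5 m² × 3.962 m) = 0.04804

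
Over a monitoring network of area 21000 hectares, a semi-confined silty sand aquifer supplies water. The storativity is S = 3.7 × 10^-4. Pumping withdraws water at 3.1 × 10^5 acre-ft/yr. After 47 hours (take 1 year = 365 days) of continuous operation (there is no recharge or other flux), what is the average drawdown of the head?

Δh ≈ 26.4 m

A = 21000 hectares = 2.1 × 10^8 m²
Q = 3.1 × 10^5 acre-ft/yr = 1.048 × 10^6 m³/d
t = 47 hours = 1.958 d
ΔV = Q × t = 1.048 × 10^6 m³/d × 1.958 d = 2.052 × 10^6 m³
Δh = ΔV / (S × A) = 2.052 × 10^6 / (3.7 × 10^-4 × 2.1 × 10^8) = 26.4 m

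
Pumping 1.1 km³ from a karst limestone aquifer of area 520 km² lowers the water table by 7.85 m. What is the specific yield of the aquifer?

A = 520 km² = 5.2 × 10^8 m²
ΔV = 1.1 km³ = 1.1 × 10^9 m³
Sy = ΔV / (A × Δh) = 1.1 × 10^9 m³ / (5.2 × 10^8 m² × 7.85 m) = 0.2695

Sy ≈ 0.27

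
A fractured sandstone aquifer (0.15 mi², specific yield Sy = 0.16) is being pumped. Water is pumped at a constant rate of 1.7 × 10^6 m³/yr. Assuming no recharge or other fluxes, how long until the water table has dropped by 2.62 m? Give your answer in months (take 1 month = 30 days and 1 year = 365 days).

A = 0.15 mi² = 3.885 × 10^5 m²
ΔV = Sy × A × Δh = 0.16 × 3.885 × 10^5 × 2.62 = 1.629 × 10^5 m³
Q = 1.7 × 10^6 m³/yr = 4658 m³/d
t = ΔV / Q = 1.629 × 10^5 m³ / 4658 m³/d = 34.97 d
t = 34.97 d ≈ 1.166 months

t ≈ 1.17 months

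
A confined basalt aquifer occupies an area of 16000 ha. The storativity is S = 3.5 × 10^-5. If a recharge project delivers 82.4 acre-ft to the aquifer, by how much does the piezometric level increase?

A = 16000 ha = 1.6 × 10^8 m²
ΔV = 82.4 acre-ft = 1.016 × 10^5 m³
Δh = ΔV / (S × A) = 1.016 × 10^5 m³ / (3.5 × 10^-5 × 1.6 × 10^8 m²) = 18.15 m

Δh ≈ 18.1 m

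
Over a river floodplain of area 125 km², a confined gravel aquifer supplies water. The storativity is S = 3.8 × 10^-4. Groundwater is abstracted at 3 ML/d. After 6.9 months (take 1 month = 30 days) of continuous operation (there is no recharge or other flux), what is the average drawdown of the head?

A = 125 km² = 1.25 × 10^8 m²
Q = 3 ML/d = 3000 m³/d
t = 6.9 months = 207 d
ΔV = Q × t = 3000 m³/d × 207 d = 6.21 × 10^5 m³
Δh = ΔV / (S × A) = 6.21 × 10^5 / (3.8 × 10^-4 × 1.25 × 10^8) = 13.07 m

Δh ≈ 13.1 m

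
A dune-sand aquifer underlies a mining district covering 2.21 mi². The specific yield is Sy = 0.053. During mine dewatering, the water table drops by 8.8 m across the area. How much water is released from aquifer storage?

ΔV ≈ 2.67 × 10^6 m³

A = 2.21 mi² = 5.724 × 10^6 m²
ΔV = Sy × A × Δh = 0.053 × 5.724 × 10^6 m² × 8.8 m = 2.67 × 10^6 m³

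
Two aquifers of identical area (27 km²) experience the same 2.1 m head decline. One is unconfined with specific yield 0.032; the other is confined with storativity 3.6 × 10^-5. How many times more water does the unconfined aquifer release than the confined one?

ΔV_u / ΔV_c ≈ 889

A = 27 km² = 2.7 × 10^7 m²
Unconfined: ΔV_u = Sy × A × Δh = 0.032 × 2.7 × 10^7 × 2.1 = 1.814 × 10^6 m³
Confined: ΔV_c = S × A × Δh = 3.6 × 10^-5 × 2.7 × 10^7 × 2.1 = 2041 m³
Ratio = ΔV_u / ΔV_c = Sy / S = 0.032 / 3.6 × 10^-5 = 888.9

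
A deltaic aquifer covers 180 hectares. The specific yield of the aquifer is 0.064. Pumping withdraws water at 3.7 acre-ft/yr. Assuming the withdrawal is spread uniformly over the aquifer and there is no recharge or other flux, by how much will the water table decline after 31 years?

A = 180 hectares = 1.8 × 10^6 m²
Q = 3.7 acre-ft/yr = 12.5 m³/d
t = 31 years = 11320 d
ΔV = Q × t = 12.5 m³/d × 11320 d = 1.415 × 10^5 m³
Δh = ΔV / (Sy × A) = 1.415 × 10^5 / (0.064 × 1.8 × 10^6) = 1.228 m

Δh ≈ 1.23 m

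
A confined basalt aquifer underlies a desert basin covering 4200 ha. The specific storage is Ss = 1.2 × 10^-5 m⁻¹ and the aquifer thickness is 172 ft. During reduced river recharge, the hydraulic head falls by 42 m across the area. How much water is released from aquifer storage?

ΔV ≈ 1.11 × 10^6 m³

b = 172 ft = 52.43 m
S = Ss × b = 1.2 × 10^-5 m⁻¹ × 52.43 m = 6.291 × 10^-4
A = 4200 ha = 4.2 × 10^7 m²
ΔV = S × A × Δh = 6.291 × 10^-4 × 4.2 × 10^7 m² × 42 m = 1.11 × 10^6 m³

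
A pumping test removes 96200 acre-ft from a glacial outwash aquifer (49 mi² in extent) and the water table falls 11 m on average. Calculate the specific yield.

Sy ≈ 0.085

A = 49 mi² = 1.269 × 10^8 m²
ΔV = 96200 acre-ft = 1.187 × 10^8 m³
Sy = ΔV / (A × Δh) = 1.187 × 10^8 m³ / (1.269 × 10^8 m² × 11 m) = 0.085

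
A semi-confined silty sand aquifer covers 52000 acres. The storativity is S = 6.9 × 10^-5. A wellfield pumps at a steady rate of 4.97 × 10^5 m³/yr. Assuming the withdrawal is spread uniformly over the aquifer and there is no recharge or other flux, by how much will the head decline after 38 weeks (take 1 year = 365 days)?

A = 52000 acres = 2.104 × 10^8 m²
Q = 4.97 × 10^5 m³/yr = 1362 m³/d
t = 38 weeks = 266 d
ΔV = Q × t = 1362 m³/d × 266 d = 3.622 × 10^5 m³
Δh = ΔV / (S × A) = 3.622 × 10^5 / (6.9 × 10^-5 × 2.104 × 10^8) = 24.94 m

Δh ≈ 24.9 m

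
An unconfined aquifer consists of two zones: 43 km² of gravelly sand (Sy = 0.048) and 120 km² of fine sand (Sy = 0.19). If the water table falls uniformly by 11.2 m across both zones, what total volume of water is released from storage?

ΔV ≈ 2.78 × 10^8 m³

A₁ = 43 km² = 4.3 × 10^7 m²; A₂ = 120 km² = 1.2 × 10^8 m²
ΔV₁ = 0.048 × 4.3 × 10^7 × 11.2 = 2.312 × 10^7 m³
ΔV₂ = 0.19 × 1.2 × 10^8 × 11.2 = 2.554 × 10^8 m³
ΔV = ΔV₁ + ΔV₂ = 2.785 × 10^8 m³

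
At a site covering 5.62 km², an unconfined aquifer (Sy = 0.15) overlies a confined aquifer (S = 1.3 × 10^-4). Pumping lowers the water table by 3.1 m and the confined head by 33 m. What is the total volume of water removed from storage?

A = 5.62 km² = 5.62 × 10^6 m²
Unconfined: ΔV_u = Sy × A × Δh_u = 0.15 × 5.62 × 10^6 × 3.1 = 2.613 × 10^6 m³
Confined: ΔV_c = S × A × Δh_c = 1.3 × 10^-4 × 5.62 × 10^6 × 33 = 24110 m³
Total ΔV = 2.613 × 10^6 + 24110 = 2.637 × 10^6 m³

ΔV ≈ 2.64 × 10^6 m³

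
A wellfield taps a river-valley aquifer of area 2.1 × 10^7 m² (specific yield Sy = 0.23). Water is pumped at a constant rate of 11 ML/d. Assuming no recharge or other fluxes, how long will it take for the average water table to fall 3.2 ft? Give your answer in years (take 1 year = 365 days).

Δh = 3.2 ft = 0.9754 m
ΔV = Sy × A × Δh = 0.23 × 2.1 × 10^7 × 0.9754 = 4.711 × 10^6 m³
Q = 11 ML/d = 11000 m³/d
t = ΔV / Q = 4.711 × 10^6 m³ / 11000 m³/d = 428.3 d
t = 428.3 d ≈ 1.173 years

t ≈ 1.17 years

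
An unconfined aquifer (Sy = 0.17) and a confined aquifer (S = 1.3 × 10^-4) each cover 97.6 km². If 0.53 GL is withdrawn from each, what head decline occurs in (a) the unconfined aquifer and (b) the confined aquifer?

Δh_u ≈ 0.0319 m; Δh_c ≈ 41.8 m

A = 97.6 km² = 9.76 × 10^7 m²
ΔV = 0.53 GL = 5.3 × 10^5 m³
Unconfined: Δh_u = ΔV/(Sy·A) = 5.3 × 10^5/(0.17 × 9.76 × 10^7) = 0.03194 m
Confined: Δh_c = ΔV/(S·A) = 5.3 × 10^5/(1.3 × 10^-4 × 9.76 × 10^7) = 41.77 m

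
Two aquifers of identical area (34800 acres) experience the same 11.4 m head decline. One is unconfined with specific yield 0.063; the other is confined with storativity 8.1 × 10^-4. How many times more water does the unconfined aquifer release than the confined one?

A = 34800 acres = 1.408 × 10^8 m²
Unconfined: ΔV_u = Sy × A × Δh = 0.063 × 1.408 × 10^8 × 11.4 = 1.011 × 10^8 m³
Confined: ΔV_c = S × A × Δh = 8.1 × 10^-4 × 1.408 × 10^8 × 11.4 = 1.3 × 10^6 m³
Ratio = ΔV_u / ΔV_c = Sy / S = 0.063 / 8.1 × 10^-4 = 77.78

ΔV_u / ΔV_c ≈ 77.8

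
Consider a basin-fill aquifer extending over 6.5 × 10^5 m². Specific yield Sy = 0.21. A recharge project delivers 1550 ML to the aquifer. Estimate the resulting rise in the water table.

ΔV = 1550 ML = 1.55 × 10^6 m³
Δh = ΔV / (Sy × A) = 1.55 × 10^6 m³ / (0.21 × 6.5 × 10^5 m²) = 11.36 m

Δh ≈ 11.4 m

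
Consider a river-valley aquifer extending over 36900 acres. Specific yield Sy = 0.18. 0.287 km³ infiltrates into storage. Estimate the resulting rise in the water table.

Δh ≈ 10.7 m

A = 36900 acres = 1.493 × 10^8 m²
ΔV = 0.287 km³ = 2.87 × 10^8 m³
Δh = ΔV / (Sy × A) = 2.87 × 10^8 m³ / (0.18 × 1.493 × 10^8 m²) = 10.68 m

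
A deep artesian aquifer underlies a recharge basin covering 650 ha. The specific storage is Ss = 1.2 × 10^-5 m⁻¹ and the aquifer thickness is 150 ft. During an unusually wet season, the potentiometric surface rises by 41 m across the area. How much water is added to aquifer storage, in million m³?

b = 150 ft = 45.72 m
S = Ss × b = 1.2 × 10^-5 m⁻¹ × 45.72 m = 5.486 × 10^-4
A = 650 ha = 6.5 × 10^6 m²
ΔV = S × A × Δh = 5.486 × 10^-4 × 6.5 × 10^6 m² × 41 m = 1.462 × 10^5 m³
ΔV = 1.462 × 10^5 m³ = 0.1462 million m³

ΔV ≈ 0.146 million m³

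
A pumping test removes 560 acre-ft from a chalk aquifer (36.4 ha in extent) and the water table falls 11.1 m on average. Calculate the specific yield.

Sy ≈ 0.17

A = 36.4 ha = 3.64 × 10^5 m²
ΔV = 560 acre-ft = 6.907 × 10^5 m³
Sy = ΔV / (A × Δh) = 6.907 × 10^5 m³ / (3.64 × 10^5 m² × 11.1 m) = 0.171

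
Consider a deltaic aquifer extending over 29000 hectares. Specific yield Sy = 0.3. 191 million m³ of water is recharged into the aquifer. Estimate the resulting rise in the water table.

A = 29000 hectares = 2.9 × 10^8 m²
ΔV = 191 million m³ = 1.91 × 10^8 m³
Δh = ΔV / (Sy × A) = 1.91 × 10^8 m³ / (0.3 × 2.9 × 10^8 m²) = 2.195 m

Δh ≈ 2.2 m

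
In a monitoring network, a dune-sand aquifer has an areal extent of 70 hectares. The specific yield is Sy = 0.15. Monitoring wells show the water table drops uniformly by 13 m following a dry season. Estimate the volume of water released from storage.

A = 70 hectares = 7 × 10^5 m²
ΔV = Sy × A × Δh = 0.15 × 7 × 10^5 m² × 13 m = 1.365 × 10^6 m³

ΔV ≈ 1.36 × 10^6 m³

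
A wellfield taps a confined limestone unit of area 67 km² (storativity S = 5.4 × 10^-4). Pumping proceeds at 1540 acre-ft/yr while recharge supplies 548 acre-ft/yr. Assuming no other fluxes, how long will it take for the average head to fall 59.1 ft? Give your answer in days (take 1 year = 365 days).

t ≈ 194 days

A = 67 km² = 6.7 × 10^7 m²
Δh = 59.1 ft = 18.01 m
ΔV = S × A × Δh = 5.4 × 10^-4 × 6.7 × 10^7 × 18.01 = 6.517 × 10^5 m³
Net withdrawal = 1540 − 548 = 992 acre-ft/yr = 3352 m³/d
t = ΔV / Q = 6.517 × 10^5 m³ / 3352 m³/d = 194.4 d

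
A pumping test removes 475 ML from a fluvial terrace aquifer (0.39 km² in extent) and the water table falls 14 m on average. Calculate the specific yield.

A = 0.39 km² = 3.9 × 10^5 m²
ΔV = 475 ML = 4.75 × 10^5 m³
Sy = ΔV / (A × Δh) = 4.75 × 10^5 m³ / (3.9 × 10^5 m² × 14 m) = 0.087

Sy ≈ 0.087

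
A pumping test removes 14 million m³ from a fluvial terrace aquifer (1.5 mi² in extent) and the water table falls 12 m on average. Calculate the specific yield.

A = 1.5 mi² = 3.885 × 10^6 m²
ΔV = 14 million m³ = 1.4 × 10^7 m³
Sy = ΔV / (A × Δh) = 1.4 × 10^7 m³ / (3.885 × 10^6 m² × 12 m) = 0.3003

Sy ≈ 0.3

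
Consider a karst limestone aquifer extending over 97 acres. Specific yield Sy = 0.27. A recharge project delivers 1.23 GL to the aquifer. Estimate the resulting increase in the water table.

Δh ≈ 11.6 m

A = 97 acres = 3.925 × 10^5 m²
ΔV = 1.23 GL = 1.23 × 10^6 m³
Δh = ΔV / (Sy × A) = 1.23 × 10^6 m³ / (0.27 × 3.925 × 10^5 m²) = 11.61 m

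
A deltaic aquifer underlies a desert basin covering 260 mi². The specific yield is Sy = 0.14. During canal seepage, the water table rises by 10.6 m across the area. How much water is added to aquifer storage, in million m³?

A = 260 mi² = 6.734 × 10^8 m²
ΔV = Sy × A × Δh = 0.14 × 6.734 × 10^8 m² × 10.6 m = 9.993 × 10^8 m³
ΔV = 9.993 × 10^8 m³ = 999.3 million m³

ΔV ≈ 999 million m³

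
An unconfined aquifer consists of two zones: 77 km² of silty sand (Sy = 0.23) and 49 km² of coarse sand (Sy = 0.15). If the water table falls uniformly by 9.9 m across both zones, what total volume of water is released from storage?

A₁ = 77 km² = 7.7 × 10^7 m²; A₂ = 49 km² = 4.9 × 10^7 m²
ΔV₁ = 0.23 × 7.7 × 10^7 × 9.9 = 1.753 × 10^8 m³
ΔV₂ = 0.15 × 4.9 × 10^7 × 9.9 = 7.277 × 10^7 m³
ΔV = ΔV₁ + ΔV₂ = 2.481 × 10^8 m³

ΔV ≈ 2.48 × 10^8 m³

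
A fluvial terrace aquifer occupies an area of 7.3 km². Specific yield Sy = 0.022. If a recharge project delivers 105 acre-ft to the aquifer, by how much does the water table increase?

Δh ≈ 0.806 m

A = 7.3 km² = 7.3 × 10^6 m²
ΔV = 105 acre-ft = 1.295 × 10^5 m³
Δh = ΔV / (Sy × A) = 1.295 × 10^5 m³ / (0.022 × 7.3 × 10^6 m²) = 0.8064 m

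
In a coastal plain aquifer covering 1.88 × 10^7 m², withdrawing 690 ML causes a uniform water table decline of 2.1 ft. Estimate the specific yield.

Δh = 2.1 ft = 0.6401 m
ΔV = 690 ML = 6.9 × 10^5 m³
Sy = ΔV / (A × Δh) = 6.9 × 10^5 m³ / (1.88 × 10^7 m² × 0.6401 m) = 0.05734

Sy ≈ 0.057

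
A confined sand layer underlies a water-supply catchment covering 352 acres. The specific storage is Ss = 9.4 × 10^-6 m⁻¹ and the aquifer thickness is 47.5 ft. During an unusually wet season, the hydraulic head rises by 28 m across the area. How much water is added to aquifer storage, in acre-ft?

b = 47.5 ft = 14.48 m
S = Ss × b = 9.4 × 10^-6 m⁻¹ × 14.48 m = 1.361 × 10^-4
A = 352 acres = 1.424 × 10^6 m²
ΔV = S × A × Δh = 1.361 × 10^-4 × 1.424 × 10^6 m² × 28 m = 5428 m³
ΔV = 5428 m³ = 4.401 acre-ft

ΔV ≈ 4.4 acre-ft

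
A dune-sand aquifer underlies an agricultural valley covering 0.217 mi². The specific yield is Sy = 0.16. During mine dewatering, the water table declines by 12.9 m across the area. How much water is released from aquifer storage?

A = 0.217 mi² = 5.62 × 10^5 m²
ΔV = Sy × A × Δh = 0.16 × 5.62 × 10^5 m² × 12.9 m = 1.16 × 10^6 m³

ΔV ≈ 1.16 × 10^6 m³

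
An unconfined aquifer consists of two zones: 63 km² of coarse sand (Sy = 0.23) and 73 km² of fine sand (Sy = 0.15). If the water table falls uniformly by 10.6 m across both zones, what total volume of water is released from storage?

A₁ = 63 km² = 6.3 × 10^7 m²; A₂ = 73 km² = 7.3 × 10^7 m²
ΔV₁ = 0.23 × 6.3 × 10^7 × 10.6 = 1.536 × 10^8 m³
ΔV₂ = 0.15 × 7.3 × 10^7 × 10.6 = 1.161 × 10^8 m³
ΔV = ΔV₁ + ΔV₂ = 2.697 × 10^8 m³

ΔV ≈ 2.7 × 10^8 m³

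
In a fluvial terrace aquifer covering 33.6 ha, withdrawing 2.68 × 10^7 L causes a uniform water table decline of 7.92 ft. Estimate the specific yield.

A = 33.6 ha = 3.36 × 10^5 m²
Δh = 7.92 ft = 2.414 m
ΔV = 2.68 × 10^7 L = 26800 m³
Sy = ΔV / (A × Δh) = 26800 m³ / (3.36 × 10^5 m² × 2.414 m) = 0.03304

Sy ≈ 0.033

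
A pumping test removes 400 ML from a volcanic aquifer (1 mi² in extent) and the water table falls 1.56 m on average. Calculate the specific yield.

Sy ≈ 0.099

A = 1 mi² = 2.59 × 10^6 m²
ΔV = 400 ML = 4 × 10^5 m³
Sy = ΔV / (A × Δh) = 4 × 10^5 m³ / (2.59 × 10^6 m² × 1.56 m) = 0.099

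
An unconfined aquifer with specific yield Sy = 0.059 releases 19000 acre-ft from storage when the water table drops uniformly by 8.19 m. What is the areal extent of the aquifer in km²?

A ≈ 48.5 km²

ΔV = 19000 acre-ft = 2.344 × 10^7 m³
A = ΔV / (Sy × Δh) = 2.344 × 10^7 / (0.059 × 8.19) = 4.85 × 10^7 m²
A = 4.85 × 10^7 m² = 48.5 km²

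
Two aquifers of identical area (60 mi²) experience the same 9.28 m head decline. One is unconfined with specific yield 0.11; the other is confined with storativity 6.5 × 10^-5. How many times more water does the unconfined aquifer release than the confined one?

ΔV_u / ΔV_c ≈ 1690

A = 60 mi² = 1.554 × 10^8 m²
Unconfined: ΔV_u = Sy × A × Δh = 0.11 × 1.554 × 10^8 × 9.28 = 1.586 × 10^8 m³
Confined: ΔV_c = S × A × Δh = 6.5 × 10^-5 × 1.554 × 10^8 × 9.28 = 93740 m³
Ratio = ΔV_u / ΔV_c = Sy / S = 0.11 / 6.5 × 10^-5 = 1692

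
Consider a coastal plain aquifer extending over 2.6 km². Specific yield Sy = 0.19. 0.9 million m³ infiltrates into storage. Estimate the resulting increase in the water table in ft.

Δh ≈ 5.98 ft

A = 2.6 km² = 2.6 × 10^6 m²
ΔV = 0.9 million m³ = 9 × 10^5 m³
Δh = ΔV / (Sy × A) = 9 × 10^5 m³ / (0.19 × 2.6 × 10^6 m²) = 1.822 m
Δh = 1.822 m = 5.977 ft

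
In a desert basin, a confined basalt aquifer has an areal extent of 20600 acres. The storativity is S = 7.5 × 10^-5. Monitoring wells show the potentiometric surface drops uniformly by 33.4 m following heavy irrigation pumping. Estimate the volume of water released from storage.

A = 20600 acres = 8.337 × 10^7 m²
ΔV = S × A × Δh = 7.5 × 10^-5 × 8.337 × 10^7 m² × 33.4 m = 2.088 × 10^5 m³

ΔV ≈ 2.09 × 10^5 m³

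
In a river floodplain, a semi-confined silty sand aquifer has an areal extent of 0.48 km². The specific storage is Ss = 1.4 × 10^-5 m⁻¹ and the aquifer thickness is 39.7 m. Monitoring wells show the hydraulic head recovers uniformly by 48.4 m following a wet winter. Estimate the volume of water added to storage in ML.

ΔV ≈ 12.9 ML

S = Ss × b = 1.4 × 10^-5 m⁻¹ × 39.7 m = 5.558 × 10^-4
A = 0.48 km² = 4.8 × 10^5 m²
ΔV = S × A × Δh = 5.558 × 10^-4 × 4.8 × 10^5 m² × 48.4 m = 12910 m³
ΔV = 12910 m³ = 12.91 ML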